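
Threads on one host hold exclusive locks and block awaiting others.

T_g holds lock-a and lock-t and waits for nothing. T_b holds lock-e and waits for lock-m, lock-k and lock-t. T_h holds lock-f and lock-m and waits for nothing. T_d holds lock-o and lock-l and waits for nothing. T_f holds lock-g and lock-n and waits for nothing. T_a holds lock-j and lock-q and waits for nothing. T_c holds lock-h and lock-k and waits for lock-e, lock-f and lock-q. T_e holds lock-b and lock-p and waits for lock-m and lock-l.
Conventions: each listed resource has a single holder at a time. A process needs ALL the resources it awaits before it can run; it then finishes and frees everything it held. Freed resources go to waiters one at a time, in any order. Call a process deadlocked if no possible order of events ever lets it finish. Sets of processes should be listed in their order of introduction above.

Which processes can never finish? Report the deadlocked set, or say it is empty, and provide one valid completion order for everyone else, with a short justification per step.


Deadlocked set: T_b and T_c.
Key observation: the wait chain closes on itself along T_b -> T_c -> T_b; no other process is dragged down with it.
A valid finishing order for the others: T_h, T_f, T_d, T_a, T_g, T_e.
Step-by-step check:
  T_h waits on nothing -> runs at once and releases lock-f and lock-m
  T_f waits on nothing -> runs at once and releases lock-g and lock-n
  T_d waits on nothing -> runs at once and releases lock-o and lock-l
  T_a waits on nothing -> runs at once and releases lock-j and lock-q
  T_g waits on nothing -> runs at once and releases lock-a and lock-t
  run T_e (all its waits — lock-m and lock-l — are resolved); releases lock-b and lock-p


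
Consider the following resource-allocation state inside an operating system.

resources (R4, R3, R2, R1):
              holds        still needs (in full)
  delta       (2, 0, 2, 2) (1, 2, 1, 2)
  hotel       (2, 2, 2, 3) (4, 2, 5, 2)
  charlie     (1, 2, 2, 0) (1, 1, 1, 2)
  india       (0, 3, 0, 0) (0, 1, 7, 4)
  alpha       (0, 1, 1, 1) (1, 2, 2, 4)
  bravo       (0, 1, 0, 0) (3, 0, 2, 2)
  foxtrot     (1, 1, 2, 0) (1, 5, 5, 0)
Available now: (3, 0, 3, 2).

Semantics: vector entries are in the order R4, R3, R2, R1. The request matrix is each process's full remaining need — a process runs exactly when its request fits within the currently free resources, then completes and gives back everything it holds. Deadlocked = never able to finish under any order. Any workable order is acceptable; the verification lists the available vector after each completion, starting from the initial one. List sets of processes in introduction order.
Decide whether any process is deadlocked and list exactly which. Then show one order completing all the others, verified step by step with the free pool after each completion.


No process is deadlocked.
Key observation: bravo leads a chain of completions in which each release enables another process.
One completion order for the rest: bravo, charlie, hotel, alpha, foxtrot, india, delta. Step-by-step check:
  pool = (3, 0, 3, 2)
  run bravo (needs (3, 0, 2, 2), free (3, 0, 3, 2)); after release of (0, 1, 0, 0) the pool is (3, 1, 3, 2)
  run charlie (needs (1, 1, 1, 2), free (3, 1, 3, 2)); after release of (1, 2, 2, 0) the pool is (4, 3, 5, 2)
  run hotel (needs (4, 2, 5, 2), free (4, 3, 5, 2)); after release of (2, 2, 2, 3) the pool is (6, 5, 7, 5)
  run alpha (needs (1, 2, 2, 4), free (6, 5, 7, 5)); after release of (0, 1, 1, 1) the pool is (6, 6, 8, 6)
  run foxtrot (needs (1, 5, 5, 0), free (6, 6, 8, 6)); after release of (1, 1, 2, 0) the pool is (7, 7, 10, 6)
  run india (needs (0, 1, 7, 4), free (7, 7, 10, 6)); after release of (0, 3, 0, 0) the pool is (7, 10, 10, 6)
  run delta (needs (1, 2, 1, 2), free (7, 10, 10, 6)); after release of (2, 0, 2, 2) the pool is (9, 10, 12, 8)


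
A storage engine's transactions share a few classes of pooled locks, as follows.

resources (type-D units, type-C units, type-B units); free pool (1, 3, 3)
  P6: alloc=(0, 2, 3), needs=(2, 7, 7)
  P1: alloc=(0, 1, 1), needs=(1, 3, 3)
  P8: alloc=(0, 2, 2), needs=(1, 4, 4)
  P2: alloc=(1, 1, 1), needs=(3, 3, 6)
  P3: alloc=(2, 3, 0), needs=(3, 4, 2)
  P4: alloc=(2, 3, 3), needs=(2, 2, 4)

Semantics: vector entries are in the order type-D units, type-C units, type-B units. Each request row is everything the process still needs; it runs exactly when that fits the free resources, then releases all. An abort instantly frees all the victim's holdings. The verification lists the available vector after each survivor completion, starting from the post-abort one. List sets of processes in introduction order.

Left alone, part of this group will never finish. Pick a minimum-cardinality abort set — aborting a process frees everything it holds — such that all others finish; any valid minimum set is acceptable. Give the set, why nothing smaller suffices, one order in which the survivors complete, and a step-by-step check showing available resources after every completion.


Abort P3.
Key observation: P2 could never have finished before the abort; with (2, 3, 0) returned by P3, it fits at step 3.
Minimality: the empty abort set fails — the state is deadlocked as it stands.
One survivor order: P1, P8, P2, P6, P4. Verifying each step (post-abort pool first):
  pool = (3, 6, 3)
  P1: need (1, 3, 3) fits (3, 6, 3); releases (0, 1, 1), pool now (3, 7, 4)
  P8: need (1, 4, 4) fits (3, 7, 4); releases (0, 2, 2), pool now (3, 9, 6)
  P2: need (3, 3, 6) fits (3, 9, 6); releases (1, 1, 1), pool now (4, 10, 7)
  P6: need (2, 7, 7) fits (4, 10, 7); releases (0, 2, 3), pool now (4, 12, 10)
  P4: need (2, 2, 4) fits (4, 12, 10); releases (2, 3, 3), pool now (6, 15, 13)


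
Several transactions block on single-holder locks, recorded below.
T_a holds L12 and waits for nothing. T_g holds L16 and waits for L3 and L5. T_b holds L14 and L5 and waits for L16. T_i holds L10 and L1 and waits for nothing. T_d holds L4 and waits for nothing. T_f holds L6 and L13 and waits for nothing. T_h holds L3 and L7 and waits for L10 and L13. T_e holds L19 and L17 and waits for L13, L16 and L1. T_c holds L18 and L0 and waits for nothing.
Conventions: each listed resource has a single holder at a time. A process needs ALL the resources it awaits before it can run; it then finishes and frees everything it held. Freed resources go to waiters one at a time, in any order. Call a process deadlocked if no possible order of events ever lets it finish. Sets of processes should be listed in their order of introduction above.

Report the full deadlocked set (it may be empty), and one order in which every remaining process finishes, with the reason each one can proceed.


Deadlocked set: T_g, T_b and T_e.
Key observation: the waits loop around T_g -> T_b -> T_g with no way out; T_e waits into the deadlock from upstream.
The rest can finish in the order T_f, T_i, T_h, T_c, T_d, T_a.
Verifying each step:
  T_f: no waits; runs immediately, freeing L6 and L13
  T_i: no waits; runs immediately, freeing L10 and L1
  T_h waits on L10 and L13 — all released -> runs and releases L3 and L7
  T_c: no waits; runs immediately, freeing L18 and L0
  T_d: no waits; runs immediately, freeing L4
  T_a: no waits; runs immediately, freeing L12


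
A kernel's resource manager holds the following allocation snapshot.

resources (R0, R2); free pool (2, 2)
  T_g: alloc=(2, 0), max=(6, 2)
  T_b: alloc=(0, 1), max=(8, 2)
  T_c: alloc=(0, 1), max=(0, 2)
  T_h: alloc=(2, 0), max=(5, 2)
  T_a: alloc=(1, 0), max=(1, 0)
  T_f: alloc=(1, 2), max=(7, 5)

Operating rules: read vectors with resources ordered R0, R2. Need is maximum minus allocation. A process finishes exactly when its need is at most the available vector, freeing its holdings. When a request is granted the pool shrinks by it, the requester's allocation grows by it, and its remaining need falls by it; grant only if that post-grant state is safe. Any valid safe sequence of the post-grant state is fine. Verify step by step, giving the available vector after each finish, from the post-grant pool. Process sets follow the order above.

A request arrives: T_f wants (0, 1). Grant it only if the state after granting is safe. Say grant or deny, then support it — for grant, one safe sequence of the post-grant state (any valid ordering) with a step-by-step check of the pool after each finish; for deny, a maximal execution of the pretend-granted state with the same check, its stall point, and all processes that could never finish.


GRANT: granting preserves safety; a valid post-grant sequence is T_c, T_a, T_h, T_g, T_f, T_b.
Key observation: the transfer keeps a workable pool ((2, 1)); T_c starts the safe sequence.
Verifying the post-grant state step by step:
  pool = (2, 1)
  T_c needs (0, 1) <= (2, 1) -> finishes; pool += (0, 1) = (2, 2)
  T_a needs (0, 0) <= (2, 2) -> finishes; pool += (1, 0) = (3, 2)
  T_h needs (3, 2) <= (3, 2) -> finishes; pool += (2, 0) = (5, 2)
  T_g needs (4, 2) <= (5, 2) -> finishes; pool += (2, 0) = (7, 2)
  T_f needs (6, 2) <= (7, 2) -> finishes; pool += (1, 3) = (8, 5)
  T_b needs (8, 1) <= (8, 5) -> finishes; pool += (0, 1) = (8, 6)


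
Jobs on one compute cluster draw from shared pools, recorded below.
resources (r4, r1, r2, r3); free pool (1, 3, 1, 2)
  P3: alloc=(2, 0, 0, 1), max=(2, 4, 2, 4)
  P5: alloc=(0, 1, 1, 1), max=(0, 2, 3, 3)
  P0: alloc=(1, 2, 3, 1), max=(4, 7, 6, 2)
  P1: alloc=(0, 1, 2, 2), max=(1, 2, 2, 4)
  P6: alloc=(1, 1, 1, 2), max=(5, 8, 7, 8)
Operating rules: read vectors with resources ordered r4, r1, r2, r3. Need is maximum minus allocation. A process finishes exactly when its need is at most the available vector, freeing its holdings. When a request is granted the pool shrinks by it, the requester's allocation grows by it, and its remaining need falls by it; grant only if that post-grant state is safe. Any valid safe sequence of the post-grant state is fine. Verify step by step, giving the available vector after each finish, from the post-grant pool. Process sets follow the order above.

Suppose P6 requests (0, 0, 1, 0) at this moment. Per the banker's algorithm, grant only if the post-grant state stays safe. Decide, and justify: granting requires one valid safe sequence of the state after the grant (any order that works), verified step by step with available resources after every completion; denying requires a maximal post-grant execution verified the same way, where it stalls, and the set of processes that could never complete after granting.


GRANT. The post-grant state is safe; one safe sequence: P1, P5, P3, P0, P6.
Key observation: post-grant, (1, 3, 0, 2) remains, and an order beginning with P1 completes everyone.
Verifying the post-grant state step by step:
  pool = (1, 3, 0, 2)
  P1 needs (1, 1, 0, 2) <= (1, 3, 0, 2) -> finishes; pool += (0, 1, 2, 2) = (1, 4, 2, 4)
  P5 needs (0, 1, 2, 2) <= (1, 4, 2, 4) -> finishes; pool += (0, 1, 1, 1) = (1, 5, 3, 5)
  P3 needs (0, 4, 2, 3) <= (1, 5, 3, 5) -> finishes; pool += (2, 0, 0, 1) = (3, 5, 3, 6)
  P0 needs (3, 5, 3, 1) <= (3, 5, 3, 6) -> finishes; pool += (1, 2, 3, 1) = (4, 7, 6, 7)
  P6 needs (4, 7, 5, 6) <= (4, 7, 6, 7) -> finishes; pool += (1, 1, 2, 2) = (5, 8, 8, 9)


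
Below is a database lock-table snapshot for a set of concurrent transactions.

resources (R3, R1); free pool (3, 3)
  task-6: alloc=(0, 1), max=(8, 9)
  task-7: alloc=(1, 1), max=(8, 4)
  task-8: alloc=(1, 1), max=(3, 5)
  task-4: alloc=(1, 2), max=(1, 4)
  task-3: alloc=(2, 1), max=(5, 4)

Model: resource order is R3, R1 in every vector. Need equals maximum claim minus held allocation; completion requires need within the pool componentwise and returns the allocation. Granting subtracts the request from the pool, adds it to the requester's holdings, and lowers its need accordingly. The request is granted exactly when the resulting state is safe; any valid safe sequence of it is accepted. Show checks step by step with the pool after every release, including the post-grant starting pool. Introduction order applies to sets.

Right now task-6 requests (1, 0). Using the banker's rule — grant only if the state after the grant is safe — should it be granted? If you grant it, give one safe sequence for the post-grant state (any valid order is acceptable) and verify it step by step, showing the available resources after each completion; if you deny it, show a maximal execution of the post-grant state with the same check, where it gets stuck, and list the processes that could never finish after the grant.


DENY. Granting would leave the state unsafe.
Key observation: the wall is R3: completing task-4, task-3, task-8 brings the pool only to (6, 7), and all the rest need more.
After a pretend grant, a maximal execution: task-4, task-3, task-8 — then nothing else fits. Walking it through:
  pool = (2, 3)
  task-4: need (0, 2) fits (2, 3); releases (1, 2), pool now (3, 5)
  task-3: need (3, 3) fits (3, 5); releases (2, 1), pool now (5, 6)
  task-8: need (2, 4) fits (5, 6); releases (1, 1), pool now (6, 7)
  task-6 still needs (7, 8) but only (6, 7) is free — short on R3 and R1
  task-7 still needs (7, 3) but only (6, 7) is free — short on R3
Had the request been granted, task-6 and task-7 could never finish.


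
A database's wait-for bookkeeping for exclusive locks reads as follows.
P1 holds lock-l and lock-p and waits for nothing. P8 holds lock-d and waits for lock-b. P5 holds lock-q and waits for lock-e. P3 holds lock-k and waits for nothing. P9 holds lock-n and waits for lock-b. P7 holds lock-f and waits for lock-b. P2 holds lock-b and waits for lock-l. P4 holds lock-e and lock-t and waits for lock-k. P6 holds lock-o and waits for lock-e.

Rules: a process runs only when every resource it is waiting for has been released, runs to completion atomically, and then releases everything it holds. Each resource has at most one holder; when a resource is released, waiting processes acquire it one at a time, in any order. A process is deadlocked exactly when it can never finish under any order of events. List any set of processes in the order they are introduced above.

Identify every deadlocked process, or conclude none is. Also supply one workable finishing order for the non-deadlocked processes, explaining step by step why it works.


Nothing here is deadlocked.
Key observation: although several processes wait, no cycle exists — each chain bottoms out at a free runner.
A valid finishing order for the others: P1, P2, P3, P8, P4, P6, P9, P5, P7.
Check, step by step:
  run P1 (it waits on nothing); releases lock-l and lock-p
  run P2 (all its waits — lock-l — are resolved); releases lock-b
  run P3 (it waits on nothing); releases lock-k
  run P8 (all its waits — lock-b — are resolved); releases lock-d
  run P4 (all its waits — lock-k — are resolved); releases lock-e and lock-t
  run P6 (all its waits — lock-e — are resolved); releases lock-o
  run P9 (all its waits — lock-b — are resolved); releases lock-n
  run P5 (all its waits — lock-e — are resolved); releases lock-q
  run P7 (all its waits — lock-b — are resolved); releases lock-f


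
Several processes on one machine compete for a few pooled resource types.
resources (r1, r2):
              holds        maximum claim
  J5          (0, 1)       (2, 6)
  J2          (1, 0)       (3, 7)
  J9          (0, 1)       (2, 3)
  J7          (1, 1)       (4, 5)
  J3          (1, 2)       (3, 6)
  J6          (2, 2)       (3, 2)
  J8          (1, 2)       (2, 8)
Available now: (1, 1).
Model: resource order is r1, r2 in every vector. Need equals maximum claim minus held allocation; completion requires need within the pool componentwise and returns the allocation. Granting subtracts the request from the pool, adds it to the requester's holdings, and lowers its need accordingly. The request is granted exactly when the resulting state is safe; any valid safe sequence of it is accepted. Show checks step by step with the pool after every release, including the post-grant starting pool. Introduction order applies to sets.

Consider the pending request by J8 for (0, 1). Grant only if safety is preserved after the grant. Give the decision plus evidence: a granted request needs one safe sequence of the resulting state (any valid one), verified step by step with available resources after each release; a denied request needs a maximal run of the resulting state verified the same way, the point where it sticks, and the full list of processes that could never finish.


DENY: after the grant no complete ordering would exist.
Key observation: after J6, J9 complete, (3, 3) is the best the pool ever gets, yet each leftover process wants more r2.
After a pretend grant, a maximal execution: J6, J9 — then nothing else fits. Check, step by step:
  pool = (1, 0)
  run J6 (needs (1, 0), free (1, 0)); after release of (2, 2) the pool is (3, 2)
  run J9 (needs (2, 2), free (3, 2)); after release of (0, 1) the pool is (3, 3)
  J5 cannot run: need (2, 5) vs free (3, 3) (insufficient r2)
  J2 cannot run: need (2, 7) vs free (3, 3) (insufficient r2)
  J7 cannot run: need (3, 4) vs free (3, 3) (insufficient r2)
  J3 cannot run: need (2, 4) vs free (3, 3) (insufficient r2)
  J8 cannot run: need (1, 5) vs free (3, 3) (insufficient r2)
Post-grant, the permanently blocked set is J5, J2, J7, J3 and J8.


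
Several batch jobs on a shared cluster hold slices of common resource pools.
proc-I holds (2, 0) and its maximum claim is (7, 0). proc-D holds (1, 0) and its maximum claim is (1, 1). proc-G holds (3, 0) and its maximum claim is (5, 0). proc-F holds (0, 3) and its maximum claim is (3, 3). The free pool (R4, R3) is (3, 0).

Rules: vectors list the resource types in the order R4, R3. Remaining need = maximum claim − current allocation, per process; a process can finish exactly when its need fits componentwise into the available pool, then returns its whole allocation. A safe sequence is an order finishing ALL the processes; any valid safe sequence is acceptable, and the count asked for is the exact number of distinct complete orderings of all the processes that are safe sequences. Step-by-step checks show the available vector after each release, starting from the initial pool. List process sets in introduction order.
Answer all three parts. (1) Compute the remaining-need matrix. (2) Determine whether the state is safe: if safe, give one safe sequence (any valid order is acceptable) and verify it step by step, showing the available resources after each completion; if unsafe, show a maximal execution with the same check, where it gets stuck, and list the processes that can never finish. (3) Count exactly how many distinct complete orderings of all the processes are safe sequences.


(1) Outstanding need per process (order R4, R3):
  proc-I: (5, 0)
  proc-D: (0, 1)
  proc-G: (2, 0)
  proc-F: (3, 0)
(2) SAFE, for example via the order proc-F, proc-G, proc-I, proc-D.
Key observation: reading the order forward, proc-F is the first process whose need (3, 0) meets the free pool (3, 0) exactly on a resource it requests.
Step-by-step check:
  pool = (3, 0)
  proc-F: need (3, 0) fits (3, 0); releases (0, 3), pool now (3, 3)
  proc-G: need (2, 0) fits (3, 3); releases (3, 0), pool now (6, 3)
  proc-I: need (5, 0) fits (6, 3); releases (2, 0), pool now (8, 3)
  proc-D: need (0, 1) fits (8, 3); releases (1, 0), pool now (9, 3)
(3) Exactly 6 of the possible complete orderings are safe sequences.


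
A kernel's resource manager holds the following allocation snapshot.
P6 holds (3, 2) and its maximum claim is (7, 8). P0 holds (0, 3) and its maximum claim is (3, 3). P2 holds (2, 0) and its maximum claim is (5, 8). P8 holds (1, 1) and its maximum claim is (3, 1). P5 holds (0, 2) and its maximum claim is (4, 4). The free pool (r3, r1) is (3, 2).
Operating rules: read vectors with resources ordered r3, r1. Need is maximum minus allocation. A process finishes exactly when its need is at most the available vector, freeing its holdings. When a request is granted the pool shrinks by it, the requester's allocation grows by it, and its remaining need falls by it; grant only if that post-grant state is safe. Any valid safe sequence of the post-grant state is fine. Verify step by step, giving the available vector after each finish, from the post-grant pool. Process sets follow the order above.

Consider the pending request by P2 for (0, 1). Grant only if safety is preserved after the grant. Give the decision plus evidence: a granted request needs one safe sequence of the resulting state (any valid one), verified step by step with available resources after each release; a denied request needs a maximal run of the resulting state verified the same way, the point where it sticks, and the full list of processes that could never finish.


GRANT — the state after the grant stays safe, e.g. via P8, P0, P5, P2, P6.
Key observation: even at the reduced pool (3, 1), P8 fits immediately, so safety survives the grant.
Verifying the post-grant state step by step:
  pool = (3, 1)
  run P8 (needs (2, 0), free (3, 1)); after release of (1, 1) the pool is (4, 2)
  run P0 (needs (3, 0), free (4, 2)); after release of (0, 3) the pool is (4, 5)
  run P5 (needs (4, 2), free (4, 5)); after release of (0, 2) the pool is (4, 7)
  run P2 (needs (3, 7), free (4, 7)); after release of (2, 1) the pool is (6, 8)
  run P6 (needs (4, 6), free (6, 8)); after release of (3, 2) the pool is (9, 10)


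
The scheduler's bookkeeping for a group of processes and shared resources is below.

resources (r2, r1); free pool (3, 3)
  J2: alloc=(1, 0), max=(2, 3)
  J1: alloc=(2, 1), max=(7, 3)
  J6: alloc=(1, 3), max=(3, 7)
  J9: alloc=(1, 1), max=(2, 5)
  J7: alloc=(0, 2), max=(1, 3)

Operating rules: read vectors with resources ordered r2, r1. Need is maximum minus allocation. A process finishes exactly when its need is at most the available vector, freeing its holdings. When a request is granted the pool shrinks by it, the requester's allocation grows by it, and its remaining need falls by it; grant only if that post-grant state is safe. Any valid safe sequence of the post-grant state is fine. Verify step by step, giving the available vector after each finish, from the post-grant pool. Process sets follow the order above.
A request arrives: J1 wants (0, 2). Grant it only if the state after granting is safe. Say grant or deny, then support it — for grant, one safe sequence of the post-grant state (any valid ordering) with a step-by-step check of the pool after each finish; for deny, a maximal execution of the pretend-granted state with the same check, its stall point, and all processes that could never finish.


DENY — the pretend-granted state is unsafe.
Key observation: after J7, J2 the pool peaks at (4, 3), and each blocked process is short somewhere: J1 on r2; J6 on r1; J9 on r1.
On the post-grant state, J7, J2 is a maximal run — nothing extends it. Step-by-step check:
  pool = (3, 1)
  run J7 (needs (1, 1), free (3, 1)); after release of (0, 2) the pool is (3, 3)
  run J2 (needs (1, 3), free (3, 3)); after release of (1, 0) the pool is (4, 3)
  J1 cannot run: need (5, 0) vs free (4, 3) (insufficient r2)
  J6 cannot run: need (2, 4) vs free (4, 3) (insufficient r1)
  J9 cannot run: need (1, 4) vs free (4, 3) (insufficient r1)
Processes that could never finish after the grant: J1, J6 and J9.


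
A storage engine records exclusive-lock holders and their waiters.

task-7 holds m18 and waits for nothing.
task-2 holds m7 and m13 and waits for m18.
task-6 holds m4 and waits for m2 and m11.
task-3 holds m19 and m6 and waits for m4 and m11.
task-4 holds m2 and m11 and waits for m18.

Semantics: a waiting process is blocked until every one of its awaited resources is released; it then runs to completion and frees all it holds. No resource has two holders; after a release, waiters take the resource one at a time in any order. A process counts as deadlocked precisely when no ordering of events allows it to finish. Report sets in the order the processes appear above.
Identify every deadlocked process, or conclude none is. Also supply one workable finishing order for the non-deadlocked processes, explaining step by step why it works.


No process is deadlocked.
Key observation: the wait relation is loop-free; peeling off processes with no waits unwinds the whole state.
One completion order for the rest: task-7, task-4, task-6, task-3, task-2.
Step-by-step check:
  run task-7 (it waits on nothing); releases m18
  task-4 waits on m18 — all released -> runs and releases m2 and m11
  task-6 waits on m2 and m11 — all released -> runs and releases m4
  task-3 waits on m4 and m11 — all released -> runs and releases m19 and m6
  task-2 waits on m18 — all released -> runs and releases m7 and m13


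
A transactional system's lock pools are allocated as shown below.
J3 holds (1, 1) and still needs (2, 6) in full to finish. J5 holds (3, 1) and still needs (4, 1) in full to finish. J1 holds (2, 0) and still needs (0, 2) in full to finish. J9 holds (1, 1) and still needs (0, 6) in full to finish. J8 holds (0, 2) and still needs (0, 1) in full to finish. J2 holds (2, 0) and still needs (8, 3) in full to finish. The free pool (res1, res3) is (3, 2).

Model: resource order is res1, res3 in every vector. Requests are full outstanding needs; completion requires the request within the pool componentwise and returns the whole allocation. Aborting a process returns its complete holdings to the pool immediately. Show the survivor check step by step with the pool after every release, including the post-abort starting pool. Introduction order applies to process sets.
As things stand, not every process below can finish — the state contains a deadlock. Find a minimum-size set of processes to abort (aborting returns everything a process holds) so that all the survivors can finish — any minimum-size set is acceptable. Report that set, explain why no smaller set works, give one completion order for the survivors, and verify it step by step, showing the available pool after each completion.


Abort J3.
Key observation: the returned (1, 1) from J3 is what brings J9 — unrunnable before, under any order — into play at step 5.
Why nothing smaller works: aborting no one leaves the state deadlocked as given.
The survivors complete as J8, J1, J5, J2, J9. Check, step by step (starting from the post-abort pool):
  pool = (4, 3)
  J8 needs (0, 1) <= (4, 3) -> finishes; pool += (0, 2) = (4, 5)
  J1 needs (0, 2) <= (4, 5) -> finishes; pool += (2, 0) = (6, 5)
  J5 needs (4, 1) <= (6, 5) -> finishes; pool += (3, 1) = (9, 6)
  J2 needs (8, 3) <= (9, 6) -> finishes; pool += (2, 0) = (11, 6)
  J9 needs (0, 6) <= (11, 6) -> finishes; pool += (1, 1) = (12, 7)


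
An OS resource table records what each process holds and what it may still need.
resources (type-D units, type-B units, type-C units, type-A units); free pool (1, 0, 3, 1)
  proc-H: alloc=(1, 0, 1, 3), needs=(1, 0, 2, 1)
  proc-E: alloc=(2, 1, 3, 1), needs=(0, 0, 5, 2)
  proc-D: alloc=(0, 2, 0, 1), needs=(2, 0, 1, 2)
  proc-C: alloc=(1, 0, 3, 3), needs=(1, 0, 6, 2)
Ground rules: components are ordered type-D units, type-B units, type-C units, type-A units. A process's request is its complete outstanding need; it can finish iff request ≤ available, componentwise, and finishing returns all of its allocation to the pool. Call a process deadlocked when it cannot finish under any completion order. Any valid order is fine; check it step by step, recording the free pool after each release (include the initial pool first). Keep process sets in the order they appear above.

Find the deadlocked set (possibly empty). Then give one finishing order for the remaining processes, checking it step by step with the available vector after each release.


The deadlocked set is proc-E and proc-C.
Key observation: once proc-H, proc-D finish, the pool peaks at (2, 2, 4, 5) — and every remaining process still needs more type-C units than that.
The rest can finish in the order proc-H, proc-D. Verifying each step:
  pool = (1, 0, 3, 1)
  proc-H: need (1, 0, 2, 1) fits (1, 0, 3, 1); releases (1, 0, 1, 3), pool now (2, 0, 4, 4)
  proc-D: need (2, 0, 1, 2) fits (2, 0, 4, 4); releases (0, 2, 0, 1), pool now (2, 2, 4, 5)
The stuck group stays short no matter what:
  proc-E cannot run: need (0, 0, 5, 2) vs free (2, 2, 4, 5) (insufficient type-C units)
  proc-C cannot run: need (1, 0, 6, 2) vs free (2, 2, 4, 5) (insufficient type-C units)


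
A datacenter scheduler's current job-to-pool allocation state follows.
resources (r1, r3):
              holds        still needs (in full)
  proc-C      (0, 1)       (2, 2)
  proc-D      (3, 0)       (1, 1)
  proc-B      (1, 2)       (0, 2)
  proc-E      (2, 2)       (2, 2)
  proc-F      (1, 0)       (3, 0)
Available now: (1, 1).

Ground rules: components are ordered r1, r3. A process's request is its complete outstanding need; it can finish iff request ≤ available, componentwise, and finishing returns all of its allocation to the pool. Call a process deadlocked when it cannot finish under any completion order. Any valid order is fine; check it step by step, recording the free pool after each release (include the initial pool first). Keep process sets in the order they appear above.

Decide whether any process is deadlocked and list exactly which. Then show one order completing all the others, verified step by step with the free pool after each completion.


The deadlocked set is proc-C, proc-B and proc-E.
Key observation: the wall is r3: completing proc-D, proc-F brings the pool only to (5, 1), and all the rest need more.
A valid finishing order for the others: proc-D, proc-F. Check, step by step:
  pool = (1, 1)
  run proc-D (needs (1, 1), free (1, 1)); after release of (3, 0) the pool is (4, 1)
  run proc-F (needs (3, 0), free (4, 1)); after release of (1, 0) the pool is (5, 1)
None of the blocked processes ever fits:
  proc-C still needs (2, 2) but only (5, 1) is free — short on r3
  proc-B still needs (0, 2) but only (5, 1) is free — short on r3
  proc-E still needs (2, 2) but only (5, 1) is free — short on r3


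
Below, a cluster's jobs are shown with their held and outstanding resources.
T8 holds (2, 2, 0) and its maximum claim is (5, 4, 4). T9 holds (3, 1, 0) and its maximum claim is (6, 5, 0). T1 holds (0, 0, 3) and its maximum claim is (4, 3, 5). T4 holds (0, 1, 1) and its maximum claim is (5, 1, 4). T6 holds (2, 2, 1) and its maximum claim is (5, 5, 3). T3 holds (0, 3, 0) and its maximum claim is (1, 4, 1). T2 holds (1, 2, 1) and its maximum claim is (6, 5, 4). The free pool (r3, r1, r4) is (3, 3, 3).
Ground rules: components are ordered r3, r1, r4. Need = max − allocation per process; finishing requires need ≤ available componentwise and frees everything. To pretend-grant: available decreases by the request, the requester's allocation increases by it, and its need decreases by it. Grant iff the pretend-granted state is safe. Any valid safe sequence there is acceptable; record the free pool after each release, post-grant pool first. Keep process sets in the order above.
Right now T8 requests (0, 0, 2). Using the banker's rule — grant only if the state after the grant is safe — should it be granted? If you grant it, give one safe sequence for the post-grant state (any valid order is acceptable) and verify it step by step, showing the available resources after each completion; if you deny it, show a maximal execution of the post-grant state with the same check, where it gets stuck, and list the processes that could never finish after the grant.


DENY. Granting would leave the state unsafe.
Key observation: the pool after T3, T9 is (6, 7, 1); every surviving request exceeds it in r4, so progress ends there.
Pretend the grant happened; the run T3, T9 goes as far as possible. Check, step by step:
  pool = (3, 3, 1)
  run T3 (needs (1, 1, 1), free (3, 3, 1)); after release of (0, 3, 0) the pool is (3, 6, 1)
  run T9 (needs (3, 4, 0), free (3, 6, 1)); after release of (3, 1, 0) the pool is (6, 7, 1)
  T8 still needs (3, 2, 2) but only (6, 7, 1) is free — short on r4
  T1 still needs (4, 3, 2) but only (6, 7, 1) is free — short on r4
  T4 still needs (5, 0, 3) but only (6, 7, 1) is free — short on r4
  T6 still needs (3, 3, 2) but only (6, 7, 1) is free — short on r4
  T2 still needs (5, 3, 3) but only (6, 7, 1) is free — short on r4
Post-grant, the permanently blocked set is T8, T1, T4, T6 and T2.


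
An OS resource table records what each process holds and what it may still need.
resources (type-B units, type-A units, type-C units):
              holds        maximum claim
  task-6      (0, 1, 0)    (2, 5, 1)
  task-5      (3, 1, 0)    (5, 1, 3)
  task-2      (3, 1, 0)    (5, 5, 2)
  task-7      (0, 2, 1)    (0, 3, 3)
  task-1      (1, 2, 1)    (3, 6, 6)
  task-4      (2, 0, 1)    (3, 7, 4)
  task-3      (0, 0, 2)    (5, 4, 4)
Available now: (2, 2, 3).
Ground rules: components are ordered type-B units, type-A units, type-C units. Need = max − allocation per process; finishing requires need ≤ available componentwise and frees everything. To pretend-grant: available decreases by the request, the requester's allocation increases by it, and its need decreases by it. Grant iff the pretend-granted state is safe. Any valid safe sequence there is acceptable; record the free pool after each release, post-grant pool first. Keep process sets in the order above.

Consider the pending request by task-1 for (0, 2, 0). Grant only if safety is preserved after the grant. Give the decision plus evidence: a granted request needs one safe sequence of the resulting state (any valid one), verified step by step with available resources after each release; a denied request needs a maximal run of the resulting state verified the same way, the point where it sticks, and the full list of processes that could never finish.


DENY. Granting would leave the state unsafe.
Key observation: after task-5, task-7 the pool peaks at (5, 3, 4), and each blocked process is short somewhere: task-6 on type-A units; task-2 on type-A units; task-1 on type-C units; task-4 on type-A units; task-3 on type-A units.
Pretend the grant happened; the run task-5, task-7 goes as far as possible. Walking it through:
  pool = (2, 0, 3)
  run task-5 (needs (2, 0, 3), free (2, 0, 3)); after release of (3, 1, 0) the pool is (5, 1, 3)
  run task-7 (needs (0, 1, 2), free (5, 1, 3)); after release of (0, 2, 1) the pool is (5, 3, 4)
  blocked: task-6 wants (2, 4, 1), pool (5, 3, 4) — not enough type-A units
  blocked: task-2 wants (2, 4, 2), pool (5, 3, 4) — not enough type-A units
  blocked: task-1 wants (2, 2, 5), pool (5, 3, 4) — not enough type-C units
  blocked: task-4 wants (1, 7, 3), pool (5, 3, 4) — not enough type-A units
  blocked: task-3 wants (5, 4, 2), pool (5, 3, 4) — not enough type-A units
Processes that could never finish after the grant: task-6, task-2, task-1, task-4 and task-3.


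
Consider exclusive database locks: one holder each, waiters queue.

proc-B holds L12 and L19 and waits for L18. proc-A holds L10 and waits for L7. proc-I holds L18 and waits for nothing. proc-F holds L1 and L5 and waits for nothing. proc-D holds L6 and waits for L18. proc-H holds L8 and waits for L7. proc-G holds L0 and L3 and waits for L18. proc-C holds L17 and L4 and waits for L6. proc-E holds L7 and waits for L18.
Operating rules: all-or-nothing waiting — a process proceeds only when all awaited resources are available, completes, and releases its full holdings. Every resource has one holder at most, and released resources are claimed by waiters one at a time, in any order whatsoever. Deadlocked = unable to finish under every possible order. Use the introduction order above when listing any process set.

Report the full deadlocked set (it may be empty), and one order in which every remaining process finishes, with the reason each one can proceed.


No process is deadlocked.
Key observation: the wait relation is loop-free; peeling off processes with no waits unwinds the whole state.
One completion order for the rest: proc-I, proc-B, proc-F, proc-E, proc-A, proc-D, proc-H, proc-G, proc-C.
Verifying each step:
  run proc-I (it waits on nothing); releases L18
  run proc-B (all its waits — L18 — are resolved); releases L12 and L19
  run proc-F (it waits on nothing); releases L1 and L5
  run proc-E (all its waits — L18 — are resolved); releases L7
  run proc-A (all its waits — L7 — are resolved); releases L10
  run proc-D (all its waits — L18 — are resolved); releases L6
  run proc-H (all its waits — L7 — are resolved); releases L8
  run proc-G (all its waits — L18 — are resolved); releases L0 and L3
  run proc-C (all its waits — L6 — are resolved); releases L17 and L4


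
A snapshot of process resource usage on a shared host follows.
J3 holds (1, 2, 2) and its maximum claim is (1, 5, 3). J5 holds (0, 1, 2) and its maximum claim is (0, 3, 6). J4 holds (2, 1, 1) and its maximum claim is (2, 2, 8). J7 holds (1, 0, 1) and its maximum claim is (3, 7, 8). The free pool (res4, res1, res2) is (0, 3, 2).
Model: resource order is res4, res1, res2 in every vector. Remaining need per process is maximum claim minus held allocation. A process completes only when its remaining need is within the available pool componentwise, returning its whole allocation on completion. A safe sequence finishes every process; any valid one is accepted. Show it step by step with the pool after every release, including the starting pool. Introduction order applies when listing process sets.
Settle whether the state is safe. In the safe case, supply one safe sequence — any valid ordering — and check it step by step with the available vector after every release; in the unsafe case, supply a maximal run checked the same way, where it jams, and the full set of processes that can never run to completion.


The state is UNSAFE.
Key observation: even finishing J3, J5 leaves just (1, 6, 6) free — too little res2 for any of the remaining processes.
A maximal execution: J3, J5 — then nothing else fits. Walking it through:
  pool = (0, 3, 2)
  J3 needs (0, 3, 1) <= (0, 3, 2) -> finishes; pool += (1, 2, 2) = (1, 5, 4)
  J5 needs (0, 2, 4) <= (1, 5, 4) -> finishes; pool += (0, 1, 2) = (1, 6, 6)
  J4 cannot run: need (0, 1, 7) vs free (1, 6, 6) (insufficient res2)
  J7 cannot run: need (2, 7, 7) vs free (1, 6, 6) (insufficient res4, res1 and res2)
Processes that can never finish: J4 and J7.


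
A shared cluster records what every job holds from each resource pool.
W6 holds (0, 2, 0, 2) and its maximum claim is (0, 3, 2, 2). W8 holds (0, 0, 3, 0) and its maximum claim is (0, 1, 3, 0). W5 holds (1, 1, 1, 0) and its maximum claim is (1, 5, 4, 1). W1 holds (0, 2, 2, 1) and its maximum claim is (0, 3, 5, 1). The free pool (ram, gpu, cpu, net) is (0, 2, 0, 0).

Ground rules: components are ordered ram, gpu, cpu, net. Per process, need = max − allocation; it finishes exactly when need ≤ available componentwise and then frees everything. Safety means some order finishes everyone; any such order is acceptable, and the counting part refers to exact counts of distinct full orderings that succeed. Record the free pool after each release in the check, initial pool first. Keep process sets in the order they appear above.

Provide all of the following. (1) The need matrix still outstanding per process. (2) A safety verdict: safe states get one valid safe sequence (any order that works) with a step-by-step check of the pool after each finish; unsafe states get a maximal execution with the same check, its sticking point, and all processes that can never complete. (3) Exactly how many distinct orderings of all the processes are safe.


(1) Remaining need (order ram, gpu, cpu, net):
  W6: (0, 1, 2, 0)
  W8: (0, 1, 0, 0)
  W5: (0, 4, 3, 1)
  W1: (0, 1, 3, 0)
(2) SAFE. One safe sequence: W8, W1, W6, W5.
Key observation: W1 marks the first exact bind of the order: its need (0, 1, 3, 0) fits the free (0, 2, 3, 0) with zero slack on a requested resource.
Verifying each step:
  pool = (0, 2, 0, 0)
  run W8 (needs (0, 1, 0, 0), free (0, 2, 0, 0)); after release of (0, 0, 3, 0) the pool is (0, 2, 3, 0)
  run W1 (needs (0, 1, 3, 0), free (0, 2, 3, 0)); after release of (0, 2, 2, 1) the pool is (0, 4, 5, 1)
  run W6 (needs (0, 1, 2, 0), free (0, 4, 5, 1)); after release of (0, 2, 0, 2) the pool is (0, 6, 5, 3)
  run W5 (needs (0, 4, 3, 1), free (0, 6, 5, 3)); after release of (1, 1, 1, 0) the pool is (1, 7, 6, 3)
(3) The exact count: 4 of the possible complete orderings are safe sequences.
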